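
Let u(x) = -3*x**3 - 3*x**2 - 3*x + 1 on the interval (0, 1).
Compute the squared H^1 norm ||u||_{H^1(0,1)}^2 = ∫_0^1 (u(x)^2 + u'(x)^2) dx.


||u||_{H^1}^2 = 3916/35

The H^1 norm (squared) on an interval (0, L) is
  ||u||_{H^1}^2 = ∫_0^L u(x)^2 dx + ∫_0^L u'(x)^2 dx.
Compute u'(x) = -9*x**2 - 6*x - 3.
Then u(x)^2 = 9*x**6 + 18*x**5 + 27*x**4 + 12*x**3 + 3*x**2 - 6*x + 1 and u'(x)^2 = 81*x**4 + 108*x**3 + 90*x**2 + 36*x + 9.
Integrate each monomial from 0 to 1 using ∫_0^1 c·x^n dx = c·1^(n+1)/(n+1):
  ∫_0^1 u(x)^2 dx = ∫_0^1 (9*x^6 + 18*x^5 + 27*x^4 + 12*x^3 + 3*x^2 - 6*x + 1) dx. Term by term:
    ∫_0^1 9*x^6 dx = 9/7;  ∫_0^1 18*x^5 dx = 3;  ∫_0^1 27*x^4 dx = 27/5;
    ∫_0^1 12*x^3 dx = 3;  ∫_0^1 3*x^2 dx = 1;  ∫_0^1 -6*x dx = -3;
    ∫_0^1 1 dx = 1.
  Sum: 9/7 + 3 + 27/5 + 3 + 1 − 3 + 1 = 409/35.
  ∫_0^1 u'(x)^2 dx = ∫_0^1 (81*x^4 + 108*x^3 + 90*x^2 + 36*x + 9) dx. Term by term:
    ∫_0^1 81*x^4 dx = 81/5;  ∫_0^1 108*x^3 dx = 27;  ∫_0^1 90*x^2 dx = 30;
    ∫_0^1 36*x dx = 18;  ∫_0^1 9 dx = 9.
  Sum: 81/5 + 27 + 30 + 18 + 9 = 501/5.
Adding: ||u||_{H^1}^2 = 409/35 + 501/5 = 3916/35.


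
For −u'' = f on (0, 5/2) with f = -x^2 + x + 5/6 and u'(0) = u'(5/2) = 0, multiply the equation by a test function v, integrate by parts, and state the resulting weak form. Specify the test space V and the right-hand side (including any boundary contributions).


V = H^1(0, 5/2) (no boundary constraint on v; u is determined up to an additive constant); weak form: ∫_0^5/2 u'v' dx = ∫_0^5/2 (-x^2 + x + 5/6) v dx for all v ∈ V.

Multiply both sides by a test function v and integrate from 0 to 5/2:
  ∫_0^5/2 −u''(x) v(x) dx = ∫_0^5/2 f(x) v(x) dx.
Integrate the LHS by parts once:
  ∫_0^5/2 −u'' v dx = −[u'(x) v(x)]_0^5/2 + ∫_0^5/2 u'(x) v'(x) dx.
Thus ∫_0^5/2 u'(x) v'(x) dx = ∫_0^5/2 f(x) v(x) dx + [u'(x) v(x)]_0^5/2.
Choose V so that boundary terms are either known or forced to vanish.
u has homogeneous Neumann: u'(0) = u'(5/2) = 0. So [u' v]_0^5/2 = 0·v(5/2) − 0·v(0) = 0 for any v; take V = H^1(0, 5/2).
Weak formulation: find u (satisfying any essential BC) such that ∫_0^5/2 u'(x) v'(x) dx = ∫_0^5/2 f v dx for all v ∈ V (homogeneous Neumann, so boundary terms vanish).
Substituting f(x) = -x^2 + x + 5/6, the right-hand side is ∫_0^5/2 (-x^2 + x + 5/6) v dx.
Compatibility check (pure Neumann): taking v ≡ 1 ∈ V gives 0 = ∫_0^5/2 f dx + (0) − (0), i.e. ∫_0^5/2 f dx must equal u'(0) − u'(5/2) = 0. Indeed ∫_0^5/2 (-x^2 + x + 5/6) dx = 0, so the data are compatible. The solution is then unique only up to an additive constant (fix it e.g. by requiring ∫_0^5/2 u dx = 0).


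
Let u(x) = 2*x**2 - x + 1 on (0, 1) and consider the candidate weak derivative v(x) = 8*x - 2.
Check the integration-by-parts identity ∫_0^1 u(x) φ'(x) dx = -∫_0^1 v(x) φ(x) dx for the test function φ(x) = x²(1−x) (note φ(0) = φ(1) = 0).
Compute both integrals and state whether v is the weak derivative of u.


LHS = -7/60, RHS = -7/30. No, v is not the weak derivative of u.

u(x) = 2*x**2 - x + 1, classical derivative u'(x) = 4*x - 1.
φ(x) = x²(1−x), so φ'(x) = x*(2 - 3*x).
Note φ(0) = φ(1) = 0, so the boundary term u·φ vanishes.
LHS = ∫_0^1 u(x) φ'(x) dx = ∫_0^1 (-6*x^4 + 7*x^3 - 5*x^2 + 2*x) dx. Term by term:
  ∫_0^1 -6*x^4 dx = -6/5;  ∫_0^1 7*x^3 dx = 7/4;  ∫_0^1 -5*x^2 dx = -5/3;
  ∫_0^1 2*x dx = 1.
Sum: -6/5 + 7/4 − 5/3 + 1 = -7/60.
So LHS = -7/60.
∫_0^1 v(x) φ(x) dx = ∫_0^1 (-8*x^4 + 10*x^3 - 2*x^2) dx. Term by term:
  ∫_0^1 -8*x^4 dx = -8/5;  ∫_0^1 10*x^3 dx = 5/2;  ∫_0^1 -2*x^2 dx = -2/3.
Sum: -8/5 + 5/2 − 2/3 = 7/30.
So RHS = -∫_0^1 v(x) φ(x) dx = -7/30.
LHS − RHS = 7/60 ≠ 0, so the identity fails.
(For a valid weak derivative the identity must hold for EVERY test function, in particular this one. The failure shows v is NOT the weak derivative of u.)
Correct weak derivative would be u'(x) = 4*x - 1.


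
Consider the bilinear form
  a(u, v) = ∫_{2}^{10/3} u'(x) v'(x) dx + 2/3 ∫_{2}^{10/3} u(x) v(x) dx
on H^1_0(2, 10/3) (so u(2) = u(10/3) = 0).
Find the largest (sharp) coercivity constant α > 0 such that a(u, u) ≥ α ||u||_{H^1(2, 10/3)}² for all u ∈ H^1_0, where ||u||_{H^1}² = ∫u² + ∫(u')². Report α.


α = (32 + 27*π^2)/(3*(16 + 9*π^2))

Coercivity of a(·,·) on H^1_0(2, 10/3) means a(u, u) ≥ α ||u||_{H^1}² for every u ∈ H^1_0.
The interval has length L = 4/3, and Poincaré/coercivity depend only on L. Here a(u, u) = ∫(u')² + (2/3)·∫u².
Here 0 < c = 2/3 < 1. The condition a(u,u) ≥ α||u||_{H^1}² reads (1−α)∫(u')² ≥ (α−c)∫u². Any admissible α is ≤ 1 (rapidly oscillating u have ∫u²/∫(u')² → 0), and α = 1 would force 0 ≥ (1−c)∫u², impossible since c < 1; so 1−α > 0. By the sharp Poincaré inequality on H^1_0 of an interval of length L, ∫(u')² ≥ (π/L)²∫u² with equality for the first sine mode sin(π(x−x₀)/L) (x₀ the left endpoint), so the inequality holds for all u iff (1−α)(π/L)² ≥ α − c, i.e. α ≤ ((π/L)² + c)/((π/L)² + 1) = (1 + c(L/π)²)/(1 + (L/π)²). With (π/L)² = 9*π^2/16 and c = 2/3, the largest admissible constant is α = ((π/L)² + c)/((π/L)² + 1).
Simplifying, α = (32 + 27*π^2)/(3*(16 + 9*π^2)).


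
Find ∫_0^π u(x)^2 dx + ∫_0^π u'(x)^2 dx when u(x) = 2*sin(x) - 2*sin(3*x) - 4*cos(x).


||u||_{H^1(0,π)}^2 = 40*π

u'(x) = 4*sin(x) + 2*cos(x) - 6*cos(3*x).
Expand u² and (u')² and integrate term by term on (0, π), using: for integers n ≥ 1, ∫_0^π sin²(nx) dx = ∫_0^π cos²(nx) dx = π/2; for n ≠ n', ∫_0^π sin(nx)sin(n'x) dx = ∫_0^π cos(nx)cos(n'x) dx = 0; and by product-to-sum, ∫_0^π sin(nx)cos(n'x) dx = ½∫_0^π [sin((n+n')x) + sin((n−n')x)] dx, which is 0 when n+n' is even and 2n/(n²−n'²) when n+n' is odd (it need not vanish on (0, π)).
  u² squared terms: (-4)²·∫cos(x)² dx = 16·π/2 = 8*π;  (-2)²·∫sin(3x)² dx = 4·π/2 = 2*π;  (2)²·∫sin(x)² dx = 4·π/2 = 2*π.
  u² cross terms: 2·(-4)·(-2)·∫cos(x)·sin(3x) dx = 16·(0) = 0;  2·(-4)·(2)·∫cos(x)·sin(x) dx = -16·(0) = 0;  2·(-2)·(2)·∫sin(3x)·sin(x) dx = -8·(0) = 0.
  So ∫_0^π u² dx = 8*π + 2*π + 2*π + 0 + 0 + 0 = 12*π.
  (u')² squared terms: (-6)²·∫cos(3x)² dx = 36·π/2 = 18*π;  (2)²·∫cos(x)² dx = 4·π/2 = 2*π;  (4)²·∫sin(x)² dx = 16·π/2 = 8*π.
  (u')² cross terms: 2·(-6)·(2)·∫cos(3x)·cos(x) dx = -24·(0) = 0;  2·(-6)·(4)·∫cos(3x)·sin(x) dx = -48·(0) = 0;  2·(2)·(4)·∫cos(x)·sin(x) dx = 16·(0) = 0.
  So ∫_0^π (u')² dx = 18*π + 2*π + 8*π + 0 + 0 + 0 = 28*π.
||u||_{H^1}^2 = (12*π) + (28*π) = 40*π.


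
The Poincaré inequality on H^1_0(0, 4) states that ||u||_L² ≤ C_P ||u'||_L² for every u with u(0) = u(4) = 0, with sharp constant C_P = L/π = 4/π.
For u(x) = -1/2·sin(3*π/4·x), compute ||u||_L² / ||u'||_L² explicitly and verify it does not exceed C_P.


||u||_L² / ||u'||_L² = 4/(3*π) < C_P = 4/π.

u(x) = -1/2·sin(3*π/4·x), so u'(x) = -3*π*cos(3*π*x/4)/8.
Writing u(x) = A·sin(kπx/L) with A = -1/2 and k = 3, use ∫_0^L sin²(kπx/L) dx = L/2 and ∫_0^L cos²(kπx/L) dx = L/2.
u² = 1/4·sin²(3*π/4·x) and (u')² = 9*π^2/64·cos²(3*π/4·x), and each of sin², cos² integrates to L/2 = 2 over (0, 4).
∫_0^4 u² dx = 1/2, so ||u||_L² = sqrt(2)/2.
∫_0^4 (u')² dx = 9*π^2/32, so ||u'||_L² = 3*sqrt(2)*π/8.
Ratio ||u||_L² / ||u'||_L² = 4/(3*π).
Sharp Poincaré constant on H^1_0(0, 4) is C_P = L/π = 4/π, achieved by sin(π/4·x).
This is the k = 3 harmonic; the ratio L/(kπ) is strictly less than C_P = L/π, consistent with the sharp inequality ||u||_L² ≤ C_P ||u'||_L².


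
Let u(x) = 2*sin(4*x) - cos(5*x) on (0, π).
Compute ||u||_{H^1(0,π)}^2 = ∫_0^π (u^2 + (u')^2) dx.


||u||_{H^1(0,π)}^2 = 832/9 + 47*π

u'(x) = 5*sin(5*x) + 8*cos(4*x).
Expand u² and (u')² and integrate term by term on (0, π), using: for integers n ≥ 1, ∫_0^π sin²(nx) dx = ∫_0^π cos²(nx) dx = π/2; for n ≠ n', ∫_0^π sin(nx)sin(n'x) dx = ∫_0^π cos(nx)cos(n'x) dx = 0; and by product-to-sum, ∫_0^π sin(nx)cos(n'x) dx = ½∫_0^π [sin((n+n')x) + sin((n−n')x)] dx, which is 0 when n+n' is even and 2n/(n²−n'²) when n+n' is odd (it need not vanish on (0, π)).
  u² squared terms: (-1)²·∫cos(5x)² dx = 1·π/2 = π/2;  (2)²·∫sin(4x)² dx = 4·π/2 = 2*π.
  u² cross terms: 2·(-1)·(2)·∫cos(5x)·sin(4x) dx = -4·(-8/9) = 32/9.
  So ∫_0^π u² dx = π/2 + 2*π + 32/9 = 32/9 + 5*π/2.
  (u')² squared terms: (5)²·∫sin(5x)² dx = 25·π/2 = 25*π/2;  (8)²·∫cos(4x)² dx = 64·π/2 = 32*π.
  (u')² cross terms: 2·(5)·(8)·∫sin(5x)·cos(4x) dx = 80·(10/9) = 800/9.
  So ∫_0^π (u')² dx = 25*π/2 + 32*π + 800/9 = 800/9 + 89*π/2.
||u||_{H^1}^2 = (32/9 + 5*π/2) + (800/9 + 89*π/2) = 832/9 + 47*π.


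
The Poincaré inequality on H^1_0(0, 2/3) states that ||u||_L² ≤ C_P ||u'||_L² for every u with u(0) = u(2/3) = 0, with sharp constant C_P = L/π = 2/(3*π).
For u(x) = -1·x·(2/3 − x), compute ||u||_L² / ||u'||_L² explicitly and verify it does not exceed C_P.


||u||_L² / ||u'||_L² = sqrt(10)/15 < C_P = 2/(3*π).

u(x) = -1·x·(2/3 − x), so u'(x) = 2*x - 2/3.
u(x) = -1·x·(2/3 − x) vanishes at x = 0 and x = 2/3, so u ∈ H^1_0(0, 2/3). Differentiate via the product rule and integrate the resulting polynomials term by term.
  ∫_0^2/3 u² dx = ∫_0^2/3 (x^4 - 4*x^3/3 + 4*x^2/9) dx. Term by term:
    ∫_0^2/3 x^4 dx = 32/1215;  ∫_0^2/3 -4*x^3/3 dx = -16/243;  ∫_0^2/3 4*x^2/9 dx = 32/729.
  Sum: 32/1215 − 16/243 + 32/729 = 16/3645.
  ∫_0^2/3 (u')² dx = ∫_0^2/3 (4*x^2 - 8*x/3 + 4/9) dx. Term by term:
    ∫_0^2/3 4*x^2 dx = 32/81;  ∫_0^2/3 -8*x/3 dx = -16/27;  ∫_0^2/3 4/9 dx = 8/27.
  Sum: 32/81 − 16/27 + 8/27 = 8/81.
∫_0^2/3 u² dx = 16/3645, so ||u||_L² = 4*sqrt(5)/135.
∫_0^2/3 (u')² dx = 8/81, so ||u'||_L² = 2*sqrt(2)/9.
Ratio ||u||_L² / ||u'||_L² = sqrt(10)/15.
Sharp Poincaré constant on H^1_0(0, 2/3) is C_P = L/π = 2/(3*π), achieved by sin(3*π/2·x).
A polynomial bump cannot attain the sharp Poincaré constant (only the first sine eigenfunction does), so the ratio is strictly less than C_P, consistent with ||u||_L² ≤ C_P ||u'||_L².


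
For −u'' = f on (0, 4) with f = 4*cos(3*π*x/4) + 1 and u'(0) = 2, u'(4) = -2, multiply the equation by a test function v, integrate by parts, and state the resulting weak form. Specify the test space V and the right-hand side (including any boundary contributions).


V = H^1(0, 4) (v unrestricted at boundary; u is determined up to an additive constant); weak form: ∫_0^4 u'v' dx = ∫_0^4 (4*cos(3*π*x/4) + 1) v dx − 2·v(4) − 2·v(0) for all v ∈ V.

Multiply both sides by a test function v and integrate from 0 to 4:
  ∫_0^4 −u''(x) v(x) dx = ∫_0^4 f(x) v(x) dx.
Integrate the LHS by parts once:
  ∫_0^4 −u'' v dx = −[u'(x) v(x)]_0^4 + ∫_0^4 u'(x) v'(x) dx.
Thus ∫_0^4 u'(x) v'(x) dx = ∫_0^4 f(x) v(x) dx + [u'(x) v(x)]_0^4.
Choose V so that boundary terms are either known or forced to vanish.
u has inhomogeneous Neumann u'(0) = 2, u'(4) = -2. [u' v]_0^4 = (-2)·v(4) − (2)·v(0) = − 2·v(4) − 2·v(0). Take V = H^1(0, 4); boundary term becomes part of RHS.
Weak formulation: find u (satisfying any essential BC) such that ∫_0^4 u'(x) v'(x) dx = ∫_0^4 f v dx − 2·v(4) − 2·v(0) for all v ∈ V (Neumann data are natural BCs: they enter the RHS as boundary terms).
Substituting f(x) = 4*cos(3*π*x/4) + 1, the right-hand side is ∫_0^4 (4*cos(3*π*x/4) + 1) v dx − 2·v(4) − 2·v(0).
Compatibility check (pure Neumann): taking v ≡ 1 ∈ V gives 0 = ∫_0^4 f dx + (-2) − (2), i.e. ∫_0^4 f dx must equal u'(0) − u'(4) = 4. Indeed ∫_0^4 (4*cos(3*π*x/4) + 1) dx = 4, so the data are compatible. The solution is then unique only up to an additive constant (fix it e.g. by requiring ∫_0^4 u dx = 0).


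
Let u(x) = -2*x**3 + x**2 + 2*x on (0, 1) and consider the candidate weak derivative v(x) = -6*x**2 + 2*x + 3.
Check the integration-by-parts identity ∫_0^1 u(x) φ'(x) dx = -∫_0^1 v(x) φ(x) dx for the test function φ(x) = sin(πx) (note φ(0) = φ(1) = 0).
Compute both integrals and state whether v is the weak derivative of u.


LHS = -24/π^3, RHS = -24/π^3 - 2/π. No, v is not the weak derivative of u.

u(x) = -2*x**3 + x**2 + 2*x, classical derivative u'(x) = -6*x**2 + 2*x + 2.
φ(x) = sin(πx), so φ'(x) = π*cos(π*x).
Note φ(0) = φ(1) = 0, so the boundary term u·φ vanishes.
LHS = ∫_0^1 u(x) φ'(x) dx = ∫_0^1 (-2*π*x^3*cos(π*x) + π*x^2*cos(π*x) + 2*π*x*cos(π*x)) dx. Term by term:
  ∫_0^1 π*x^2*cos(π*x) dx = -2/π;  ∫_0^1 -2*π*x^3*cos(π*x) dx = -24/π^3 + 6/π;  ∫_0^1 2*π*x*cos(π*x) dx = -4/π.
Sum: -2/π + -24/π^3 + 6/π − 4/π = -24/π^3.
So LHS = -24/π^3.
∫_0^1 v(x) φ(x) dx = ∫_0^1 (-6*x^2*sin(π*x) + 2*x*sin(π*x) + 3*sin(π*x)) dx. Term by term:
  ∫_0^1 3*sin(π*x) dx = 6/π;  ∫_0^1 -6*x^2*sin(π*x) dx = -6/π + 24/π^3;  ∫_0^1 2*x*sin(π*x) dx = 2/π.
Sum: 6/π + -6/π + 24/π^3 + 2/π = 2/π + 24/π^3.
So RHS = -∫_0^1 v(x) φ(x) dx = -24/π^3 - 2/π.
LHS − RHS = 2/π ≠ 0, so the identity fails.
(For a valid weak derivative the identity must hold for EVERY test function, in particular this one. The failure shows v is NOT the weak derivative of u.)
Correct weak derivative would be u'(x) = -6*x**2 + 2*x + 2.


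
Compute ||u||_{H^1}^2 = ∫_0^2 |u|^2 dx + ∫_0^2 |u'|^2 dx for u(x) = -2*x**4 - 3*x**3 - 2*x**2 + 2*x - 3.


||u||_{H^1}^2 = 1507054/315

The H^1 norm (squared) on an interval (0, L) is
  ||u||_{H^1}^2 = ∫_0^L u(x)^2 dx + ∫_0^L u'(x)^2 dx.
Compute u'(x) = -8*x**3 - 9*x**2 - 4*x + 2.
Then u(x)^2 = 4*x**8 + 12*x**7 + 17*x**6 + 4*x**5 + 4*x**4 + 10*x**3 + 16*x**2 - 12*x + 9 and u'(x)^2 = 64*x**6 + 144*x**5 + 145*x**4 + 40*x**3 - 20*x**2 - 16*x + 4.
Integrate each monomial from 0 to 2 using ∫_0^2 c·x^n dx = c·2^(n+1)/(n+1):
  ∫_0^2 u(x)^2 dx = ∫_0^2 (4*x^8 + 12*x^7 + 17*x^6 + 4*x^5 + 4*x^4 + 10*x^3 + 16*x^2 - 12*x + 9) dx. Term by term:
    ∫_0^2 4*x^8 dx = 2048/9;  ∫_0^2 12*x^7 dx = 384;  ∫_0^2 17*x^6 dx = 2176/7;
    ∫_0^2 4*x^5 dx = 128/3;  ∫_0^2 4*x^4 dx = 128/5;  ∫_0^2 10*x^3 dx = 40;
    ∫_0^2 16*x^2 dx = 128/3;  ∫_0^2 -12*x dx = -24;  ∫_0^2 9 dx = 18.
  Sum: 2048/9 + 384 + 2176/7 + 128/3 + 128/5 + 40 + 128/3 − 24 + 18 = 336214/315.
  ∫_0^2 u'(x)^2 dx = ∫_0^2 (64*x^6 + 144*x^5 + 145*x^4 + 40*x^3 - 20*x^2 - 16*x + 4) dx. Term by term:
    ∫_0^2 64*x^6 dx = 8192/7;  ∫_0^2 144*x^5 dx = 1536;  ∫_0^2 145*x^4 dx = 928;
    ∫_0^2 40*x^3 dx = 160;  ∫_0^2 -20*x^2 dx = -160/3;  ∫_0^2 -16*x dx = -32;
    ∫_0^2 4 dx = 8.
  Sum: 8192/7 + 1536 + 928 + 160 − 160/3 − 32 + 8 = 78056/21.
Adding: ||u||_{H^1}^2 = 336214/315 + 78056/21 = 1507054/315.


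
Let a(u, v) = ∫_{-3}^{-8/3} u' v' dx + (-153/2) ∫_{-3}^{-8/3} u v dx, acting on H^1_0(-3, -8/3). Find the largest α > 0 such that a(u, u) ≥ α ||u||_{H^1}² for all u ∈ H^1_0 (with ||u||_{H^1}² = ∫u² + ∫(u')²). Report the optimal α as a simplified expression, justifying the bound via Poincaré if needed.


α = 9*(-17 + 2*π^2)/(2*(1 + 9*π^2))

Coercivity of a(·,·) on H^1_0(-3, -8/3) means a(u, u) ≥ α ||u||_{H^1}² for every u ∈ H^1_0.
The interval has length L = 1/3, and Poincaré/coercivity depend only on L. Here a(u, u) = ∫(u')² + (-153/2)·∫u².
Here c = -153/2 < 0 with |c| < (π/L)² = 9*π^2, so coercivity still holds. The condition a(u,u) ≥ α||u||_{H^1}² reads (1−α)∫(u')² ≥ (α−c)∫u². Any admissible α is ≤ 1 (rapidly oscillating u have ∫u²/∫(u')² → 0), and α = 1 would force 0 ≥ (1−c)∫u², impossible since c < 1; so 1−α > 0. By the sharp Poincaré inequality on H^1_0 of an interval of length L, ∫(u')² ≥ (π/L)²∫u² with equality for the first sine mode sin(π(x−x₀)/L) (x₀ the left endpoint), so the inequality holds for all u iff (1−α)(π/L)² ≥ α − c, i.e. α ≤ ((π/L)² + c)/((π/L)² + 1) = (1 + c(L/π)²)/(1 + (L/π)²). (Direct route, valid since c ≤ 0: Poincaré gives c∫u² ≥ c(L/π)²∫(u')², so a(u,u) ≥ (1 + c(L/π)²)∫(u')², while ||u||_{H^1}² ≤ (1 + (L/π)²)∫(u')²; dividing yields the same α.) With (π/L)² = 9*π^2 and c = -153/2, the largest admissible constant is α = ((π/L)² + c)/((π/L)² + 1).
Simplifying, α = 9*(-17 + 2*π^2)/(2*(1 + 9*π^2)).


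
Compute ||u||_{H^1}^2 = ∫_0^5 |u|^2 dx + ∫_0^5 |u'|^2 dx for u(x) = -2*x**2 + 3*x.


||u||_{H^1}^2 = 4235/3

The H^1 norm (squared) on an interval (0, L) is
  ||u||_{H^1}^2 = ∫_0^L u(x)^2 dx + ∫_0^L u'(x)^2 dx.
Compute u'(x) = 3 - 4*x.
Then u(x)^2 = 4*x**4 - 12*x**3 + 9*x**2 and u'(x)^2 = 16*x**2 - 24*x + 9.
Integrate each monomial from 0 to 5 using ∫_0^5 c·x^n dx = c·5^(n+1)/(n+1):
  ∫_0^5 u(x)^2 dx = ∫_0^5 (4*x^4 - 12*x^3 + 9*x^2) dx. Term by term:
    ∫_0^5 4*x^4 dx = 2500;  ∫_0^5 -12*x^3 dx = -1875;  ∫_0^5 9*x^2 dx = 375.
  Sum: 2500 − 1875 + 375 = 1000.
  ∫_0^5 u'(x)^2 dx = ∫_0^5 (16*x^2 - 24*x + 9) dx. Term by term:
    ∫_0^5 16*x^2 dx = 2000/3;  ∫_0^5 -24*x dx = -300;  ∫_0^5 9 dx = 45.
  Sum: 2000/3 − 300 + 45 = 1235/3.
Adding: ||u||_{H^1}^2 = 1000 + 1235/3 = 4235/3.


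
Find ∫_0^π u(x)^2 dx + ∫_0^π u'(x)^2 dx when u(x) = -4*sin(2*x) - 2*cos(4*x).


||u||_{H^1(0,π)}^2 = 74*π

u'(x) = 8*sin(4*x) - 8*cos(2*x).
Expand u² and (u')² and integrate term by term on (0, π), using: for integers n ≥ 1, ∫_0^π sin²(nx) dx = ∫_0^π cos²(nx) dx = π/2; for n ≠ n', ∫_0^π sin(nx)sin(n'x) dx = ∫_0^π cos(nx)cos(n'x) dx = 0; and by product-to-sum, ∫_0^π sin(nx)cos(n'x) dx = ½∫_0^π [sin((n+n')x) + sin((n−n')x)] dx, which is 0 when n+n' is even and 2n/(n²−n'²) when n+n' is odd (it need not vanish on (0, π)).
  u² squared terms: (-4)²·∫sin(2x)² dx = 16·π/2 = 8*π;  (-2)²·∫cos(4x)² dx = 4·π/2 = 2*π.
  u² cross terms: 2·(-4)·(-2)·∫sin(2x)·cos(4x) dx = 16·(0) = 0.
  So ∫_0^π u² dx = 8*π + 2*π + 0 = 10*π.
  (u')² squared terms: (-8)²·∫cos(2x)² dx = 64·π/2 = 32*π;  (8)²·∫sin(4x)² dx = 64·π/2 = 32*π.
  (u')² cross terms: 2·(-8)·(8)·∫cos(2x)·sin(4x) dx = -128·(0) = 0.
  So ∫_0^π (u')² dx = 32*π + 32*π + 0 = 64*π.
||u||_{H^1}^2 = (10*π) + (64*π) = 74*π.


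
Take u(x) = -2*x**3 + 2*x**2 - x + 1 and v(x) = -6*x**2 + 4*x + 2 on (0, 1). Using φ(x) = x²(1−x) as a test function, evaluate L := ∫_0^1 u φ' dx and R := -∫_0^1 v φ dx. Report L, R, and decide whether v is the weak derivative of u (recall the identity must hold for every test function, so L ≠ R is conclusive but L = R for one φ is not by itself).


LHS = 1/12, RHS = -1/6. No, v is not the weak derivative of u.

u(x) = -2*x**3 + 2*x**2 - x + 1, classical derivative u'(x) = -6*x**2 + 4*x - 1.
φ(x) = x²(1−x), so φ'(x) = x*(2 - 3*x).
Note φ(0) = φ(1) = 0, so the boundary term u·φ vanishes.
LHS = ∫_0^1 u(x) φ'(x) dx = ∫_0^1 (6*x^5 - 10*x^4 + 7*x^3 - 5*x^2 + 2*x) dx. Term by term:
  ∫_0^1 6*x^5 dx = 1;  ∫_0^1 -10*x^4 dx = -2;  ∫_0^1 7*x^3 dx = 7/4;
  ∫_0^1 -5*x^2 dx = -5/3;  ∫_0^1 2*x dx = 1.
Sum: 1 − 2 + 7/4 − 5/3 + 1 = 1/12.
So LHS = 1/12.
∫_0^1 v(x) φ(x) dx = ∫_0^1 (6*x^5 - 10*x^4 + 2*x^3 + 2*x^2) dx. Term by term:
  ∫_0^1 6*x^5 dx = 1;  ∫_0^1 -10*x^4 dx = -2;  ∫_0^1 2*x^3 dx = 1/2;
  ∫_0^1 2*x^2 dx = 2/3.
Sum: 1 − 2 + 1/2 + 2/3 = 1/6.
So RHS = -∫_0^1 v(x) φ(x) dx = -1/6.
LHS − RHS = 1/4 ≠ 0, so the identity fails.
(For a valid weak derivative the identity must hold for EVERY test function, in particular this one. The failure shows v is NOT the weak derivative of u.)
Correct weak derivative would be u'(x) = -6*x**2 + 4*x - 1.


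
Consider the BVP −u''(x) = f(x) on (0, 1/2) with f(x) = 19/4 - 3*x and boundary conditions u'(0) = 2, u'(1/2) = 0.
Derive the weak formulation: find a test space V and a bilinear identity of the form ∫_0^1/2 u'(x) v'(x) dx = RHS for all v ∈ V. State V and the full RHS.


V = H^1(0, 1/2) (v unrestricted at boundary; u is determined up to an additive constant); weak form: ∫_0^1/2 u'v' dx = ∫_0^1/2 (19/4 - 3*x) v dx − 2·v(0) for all v ∈ V.

Multiply both sides by a test function v and integrate from 0 to 1/2:
  ∫_0^1/2 −u''(x) v(x) dx = ∫_0^1/2 f(x) v(x) dx.
Integrate the LHS by parts once:
  ∫_0^1/2 −u'' v dx = −[u'(x) v(x)]_0^1/2 + ∫_0^1/2 u'(x) v'(x) dx.
Thus ∫_0^1/2 u'(x) v'(x) dx = ∫_0^1/2 f(x) v(x) dx + [u'(x) v(x)]_0^1/2.
Choose V so that boundary terms are either known or forced to vanish.
u has inhomogeneous Neumann u'(0) = 2, u'(1/2) = 0. [u' v]_0^1/2 = (0)·v(1/2) − (2)·v(0) = − 2·v(0). Take V = H^1(0, 1/2); boundary term becomes part of RHS.
Weak formulation: find u (satisfying any essential BC) such that ∫_0^1/2 u'(x) v'(x) dx = ∫_0^1/2 f v dx − 2·v(0) for all v ∈ V (Neumann data are natural BCs: they enter the RHS as boundary terms).
Substituting f(x) = 19/4 - 3*x, the right-hand side is ∫_0^1/2 (19/4 - 3*x) v dx − 2·v(0).
Compatibility check (pure Neumann): taking v ≡ 1 ∈ V gives 0 = ∫_0^1/2 f dx + (0) − (2), i.e. ∫_0^1/2 f dx must equal u'(0) − u'(1/2) = 2. Indeed ∫_0^1/2 (19/4 - 3*x) dx = 2, so the data are compatible. The solution is then unique only up to an additive constant (fix it e.g. by requiring ∫_0^1/2 u dx = 0).


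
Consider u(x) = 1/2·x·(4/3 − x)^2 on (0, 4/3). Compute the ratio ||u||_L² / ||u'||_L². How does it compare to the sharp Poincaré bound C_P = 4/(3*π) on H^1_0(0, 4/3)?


||u||_L² / ||u'||_L² = 2*sqrt(14)/21 < C_P = 4/(3*π).

u(x) = 1/2·x·(4/3 − x)^2, so u'(x) = (3*x - 4)*(9*x - 4)/18.
u(x) = 1/2·x·(4/3 − x)^2 vanishes at x = 0 and x = 4/3, so u ∈ H^1_0(0, 4/3). Differentiate via the product rule and integrate the resulting polynomials term by term.
  ∫_0^4/3 u² dx = ∫_0^4/3 (x^6/4 - 4*x^5/3 + 8*x^4/3 - 64*x^3/27 + 64*x^2/81) dx. Term by term:
    ∫_0^4/3 x^6/4 dx = 4096/15309;  ∫_0^4/3 -4*x^5/3 dx = -8192/6561;  ∫_0^4/3 8*x^4/3 dx = 8192/3645;
    ∫_0^4/3 -64*x^3/27 dx = -4096/2187;  ∫_0^4/3 64*x^2/81 dx = 4096/6561.
  Sum: 4096/15309 − 8192/6561 + 8192/3645 − 4096/2187 + 4096/6561 = 4096/229635.
  ∫_0^4/3 (u')² dx = ∫_0^4/3 (9*x^4/4 - 8*x^3 + 88*x^2/9 - 128*x/27 + 64/81) dx. Term by term:
    ∫_0^4/3 9*x^4/4 dx = 256/135;  ∫_0^4/3 -8*x^3 dx = -512/81;  ∫_0^4/3 88*x^2/9 dx = 5632/729;
    ∫_0^4/3 -128*x/27 dx = -1024/243;  ∫_0^4/3 64/81 dx = 256/243.
  Sum: 256/135 − 512/81 + 5632/729 − 1024/243 + 256/243 = 512/3645.
∫_0^4/3 u² dx = 4096/229635, so ||u||_L² = 64*sqrt(35)/2835.
∫_0^4/3 (u')² dx = 512/3645, so ||u'||_L² = 16*sqrt(10)/135.
Ratio ||u||_L² / ||u'||_L² = 2*sqrt(14)/21.
Sharp Poincaré constant on H^1_0(0, 4/3) is C_P = L/π = 4/(3*π), achieved by sin(3*π/4·x).
A polynomial bump cannot attain the sharp Poincaré constant (only the first sine eigenfunction does), so the ratio is strictly less than C_P, consistent with ||u||_L² ≤ C_P ||u'||_L².


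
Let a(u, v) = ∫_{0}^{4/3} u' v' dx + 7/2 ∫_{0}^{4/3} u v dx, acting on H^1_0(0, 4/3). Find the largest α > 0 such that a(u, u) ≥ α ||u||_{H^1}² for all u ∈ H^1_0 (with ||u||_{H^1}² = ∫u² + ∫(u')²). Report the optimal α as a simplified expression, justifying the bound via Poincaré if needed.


α = 1

Coercivity of a(·,·) on H^1_0(0, 4/3) means a(u, u) ≥ α ||u||_{H^1}² for every u ∈ H^1_0.
The interval has length L = 4/3, and Poincaré/coercivity depend only on L. Here a(u, u) = ∫(u')² + (7/2)·∫u².
Here c = 7/2 ≥ 1, so a(u,u) = ∫(u')² + c∫u² ≥ ∫(u')² + ∫u² = ||u||_{H^1}², i.e. α = 1 works. No larger α is possible: a(u,u) ≥ α||u||_{H^1}² means (1−α)∫(u')² ≥ (α−c)∫u², and for the modes u_n = sin(nπ(x−x₀)/L) (x₀ the left endpoint) one has ∫u_n²/∫(u_n')² = (L/(nπ))² → 0, so a(u_n,u_n)/||u_n||_{H^1}² → 1. Hence the optimal constant is α = 1.
Therefore α = 1.


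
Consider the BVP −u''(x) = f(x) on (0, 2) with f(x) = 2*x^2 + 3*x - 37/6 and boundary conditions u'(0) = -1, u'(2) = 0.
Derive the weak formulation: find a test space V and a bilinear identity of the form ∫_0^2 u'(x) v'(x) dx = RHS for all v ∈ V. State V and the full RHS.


V = H^1(0, 2) (v unrestricted at boundary; u is determined up to an additive constant); weak form: ∫_0^2 u'v' dx = ∫_0^2 (2*x^2 + 3*x - 37/6) v dx + v(0) for all v ∈ V.

Multiply both sides by a test function v and integrate from 0 to 2:
  ∫_0^2 −u''(x) v(x) dx = ∫_0^2 f(x) v(x) dx.
Integrate the LHS by parts once:
  ∫_0^2 −u'' v dx = −[u'(x) v(x)]_0^2 + ∫_0^2 u'(x) v'(x) dx.
Thus ∫_0^2 u'(x) v'(x) dx = ∫_0^2 f(x) v(x) dx + [u'(x) v(x)]_0^2.
Choose V so that boundary terms are either known or forced to vanish.
u has inhomogeneous Neumann u'(0) = -1, u'(2) = 0. [u' v]_0^2 = (0)·v(2) − (-1)·v(0) = v(0). Take V = H^1(0, 2); boundary term becomes part of RHS.
Weak formulation: find u (satisfying any essential BC) such that ∫_0^2 u'(x) v'(x) dx = ∫_0^2 f v dx + v(0) for all v ∈ V (Neumann data are natural BCs: they enter the RHS as boundary terms).
Substituting f(x) = 2*x^2 + 3*x - 37/6, the right-hand side is ∫_0^2 (2*x^2 + 3*x - 37/6) v dx + v(0).
Compatibility check (pure Neumann): taking v ≡ 1 ∈ V gives 0 = ∫_0^2 f dx + (0) − (-1), i.e. ∫_0^2 f dx must equal u'(0) − u'(2) = -1. Indeed ∫_0^2 (2*x^2 + 3*x - 37/6) dx = -1, so the data are compatible. The solution is then unique only up to an additive constant (fix it e.g. by requiring ∫_0^2 u dx = 0).


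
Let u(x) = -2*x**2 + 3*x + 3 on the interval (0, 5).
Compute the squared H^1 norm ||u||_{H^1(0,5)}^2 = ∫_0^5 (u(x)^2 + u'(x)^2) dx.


||u||_{H^1}^2 = 3545/3

The H^1 norm (squared) on an interval (0, L) is
  ||u||_{H^1}^2 = ∫_0^L u(x)^2 dx + ∫_0^L u'(x)^2 dx.
Compute u'(x) = 3 - 4*x.
Then u(x)^2 = 4*x**4 - 12*x**3 - 3*x**2 + 18*x + 9 and u'(x)^2 = 16*x**2 - 24*x + 9.
Integrate each monomial from 0 to 5 using ∫_0^5 c·x^n dx = c·5^(n+1)/(n+1):
  ∫_0^5 u(x)^2 dx = ∫_0^5 (4*x^4 - 12*x^3 - 3*x^2 + 18*x + 9) dx. Term by term:
    ∫_0^5 4*x^4 dx = 2500;  ∫_0^5 -12*x^3 dx = -1875;  ∫_0^5 -3*x^2 dx = -125;
    ∫_0^5 18*x dx = 225;  ∫_0^5 9 dx = 45.
  Sum: 2500 − 1875 − 125 + 225 + 45 = 770.
  ∫_0^5 u'(x)^2 dx = ∫_0^5 (16*x^2 - 24*x + 9) dx. Term by term:
    ∫_0^5 16*x^2 dx = 2000/3;  ∫_0^5 -24*x dx = -300;  ∫_0^5 9 dx = 45.
  Sum: 2000/3 − 300 + 45 = 1235/3.
Adding: ||u||_{H^1}^2 = 770 + 1235/3 = 3545/3.


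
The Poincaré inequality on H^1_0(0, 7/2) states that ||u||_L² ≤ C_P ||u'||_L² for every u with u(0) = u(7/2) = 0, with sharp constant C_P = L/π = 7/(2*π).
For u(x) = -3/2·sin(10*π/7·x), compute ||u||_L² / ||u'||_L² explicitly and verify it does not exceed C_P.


||u||_L² / ||u'||_L² = 7/(10*π) < C_P = 7/(2*π).

u(x) = -3/2·sin(10*π/7·x), so u'(x) = -15*π*cos(10*π*x/7)/7.
Writing u(x) = A·sin(kπx/L) with A = -3/2 and k = 5, use ∫_0^L sin²(kπx/L) dx = L/2 and ∫_0^L cos²(kπx/L) dx = L/2.
u² = 9/4·sin²(10*π/7·x) and (u')² = 225*π^2/49·cos²(10*π/7·x), and each of sin², cos² integrates to L/2 = 7/4 over (0, 7/2).
∫_0^7/2 u² dx = 63/16, so ||u||_L² = 3*sqrt(7)/4.
∫_0^7/2 (u')² dx = 225*π^2/28, so ||u'||_L² = 15*sqrt(7)*π/14.
Ratio ||u||_L² / ||u'||_L² = 7/(10*π).
Sharp Poincaré constant on H^1_0(0, 7/2) is C_P = L/π = 7/(2*π), achieved by sin(2*π/7·x).
This is the k = 5 harmonic; the ratio L/(kπ) is strictly less than C_P = L/π, consistent with the sharp inequality ||u||_L² ≤ C_P ||u'||_L².


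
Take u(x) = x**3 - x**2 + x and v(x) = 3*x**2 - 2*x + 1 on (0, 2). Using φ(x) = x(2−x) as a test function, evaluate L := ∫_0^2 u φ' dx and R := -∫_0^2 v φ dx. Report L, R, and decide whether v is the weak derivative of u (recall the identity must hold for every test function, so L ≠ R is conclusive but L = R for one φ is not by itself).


LHS = -52/15, RHS = -52/15. Yes, v = u' weakly.

u(x) = x**3 - x**2 + x, classical derivative u'(x) = 3*x**2 - 2*x + 1.
φ(x) = x(2−x), so φ'(x) = 2 - 2*x.
Note φ(0) = φ(2) = 0, so the boundary term u·φ vanishes.
LHS = ∫_0^2 u(x) φ'(x) dx = ∫_0^2 (-2*x^4 + 4*x^3 - 4*x^2 + 2*x) dx. Term by term:
  ∫_0^2 -2*x^4 dx = -64/5;  ∫_0^2 4*x^3 dx = 16;  ∫_0^2 -4*x^2 dx = -32/3;
  ∫_0^2 2*x dx = 4.
Sum: -64/5 + 16 − 32/3 + 4 = -52/15.
So LHS = -52/15.
∫_0^2 v(x) φ(x) dx = ∫_0^2 (-3*x^4 + 8*x^3 - 5*x^2 + 2*x) dx. Term by term:
  ∫_0^2 -3*x^4 dx = -96/5;  ∫_0^2 8*x^3 dx = 32;  ∫_0^2 -5*x^2 dx = -40/3;
  ∫_0^2 2*x dx = 4.
Sum: -96/5 + 32 − 40/3 + 4 = 52/15.
So RHS = -∫_0^2 v(x) φ(x) dx = -52/15.
LHS = RHS, so the identity holds for this test φ.
Moreover u is smooth here and v(x) = u'(x) = 3*x**2 - 2*x + 1 pointwise, so the identity holds for every test function. Hence v is the weak derivative of u.


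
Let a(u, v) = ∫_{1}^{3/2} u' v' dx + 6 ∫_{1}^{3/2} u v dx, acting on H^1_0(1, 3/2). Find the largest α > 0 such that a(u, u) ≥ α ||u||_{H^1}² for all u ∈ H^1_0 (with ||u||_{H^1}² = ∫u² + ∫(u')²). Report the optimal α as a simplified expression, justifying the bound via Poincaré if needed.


α = 1

Coercivity of a(·,·) on H^1_0(1, 3/2) means a(u, u) ≥ α ||u||_{H^1}² for every u ∈ H^1_0.
The interval has length L = 1/2, and Poincaré/coercivity depend only on L. Here a(u, u) = ∫(u')² + (6)·∫u².
Here c = 6 ≥ 1, so a(u,u) = ∫(u')² + c∫u² ≥ ∫(u')² + ∫u² = ||u||_{H^1}², i.e. α = 1 works. No larger α is possible: a(u,u) ≥ α||u||_{H^1}² means (1−α)∫(u')² ≥ (α−c)∫u², and for the modes u_n = sin(nπ(x−x₀)/L) (x₀ the left endpoint) one has ∫u_n²/∫(u_n')² = (L/(nπ))² → 0, so a(u_n,u_n)/||u_n||_{H^1}² → 1. Hence the optimal constant is α = 1.
Therefore α = 1.


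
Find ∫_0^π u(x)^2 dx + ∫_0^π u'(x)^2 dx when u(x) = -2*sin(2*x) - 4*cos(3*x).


||u||_{H^1(0,π)}^2 = -128 + 90*π

u'(x) = 12*sin(3*x) - 4*cos(2*x).
Expand u² and (u')² and integrate term by term on (0, π), using: for integers n ≥ 1, ∫_0^π sin²(nx) dx = ∫_0^π cos²(nx) dx = π/2; for n ≠ n', ∫_0^π sin(nx)sin(n'x) dx = ∫_0^π cos(nx)cos(n'x) dx = 0; and by product-to-sum, ∫_0^π sin(nx)cos(n'x) dx = ½∫_0^π [sin((n+n')x) + sin((n−n')x)] dx, which is 0 when n+n' is even and 2n/(n²−n'²) when n+n' is odd (it need not vanish on (0, π)).
  u² squared terms: (-4)²·∫cos(3x)² dx = 16·π/2 = 8*π;  (-2)²·∫sin(2x)² dx = 4·π/2 = 2*π.
  u² cross terms: 2·(-4)·(-2)·∫cos(3x)·sin(2x) dx = 16·(-4/5) = -64/5.
  So ∫_0^π u² dx = 8*π + 2*π − 64/5 = -64/5 + 10*π.
  (u')² squared terms: (-4)²·∫cos(2x)² dx = 16·π/2 = 8*π;  (12)²·∫sin(3x)² dx = 144·π/2 = 72*π.
  (u')² cross terms: 2·(-4)·(12)·∫cos(2x)·sin(3x) dx = -96·(6/5) = -576/5.
  So ∫_0^π (u')² dx = 8*π + 72*π − 576/5 = -576/5 + 80*π.
||u||_{H^1}^2 = (-64/5 + 10*π) + (-576/5 + 80*π) = -128 + 90*π.


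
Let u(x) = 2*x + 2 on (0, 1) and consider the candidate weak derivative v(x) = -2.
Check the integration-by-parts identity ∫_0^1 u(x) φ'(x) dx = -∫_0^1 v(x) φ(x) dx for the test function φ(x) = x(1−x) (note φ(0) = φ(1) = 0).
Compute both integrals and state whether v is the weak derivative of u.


LHS = -1/3, RHS = 1/3. No, v is not the weak derivative of u.

u(x) = 2*x + 2, classical derivative u'(x) = 2.
φ(x) = x(1−x), so φ'(x) = 1 - 2*x.
Note φ(0) = φ(1) = 0, so the boundary term u·φ vanishes.
LHS = ∫_0^1 u(x) φ'(x) dx = ∫_0^1 (-4*x^2 - 2*x + 2) dx. Term by term:
  ∫_0^1 -4*x^2 dx = -4/3;  ∫_0^1 -2*x dx = -1;  ∫_0^1 2 dx = 2.
Sum: -4/3 − 1 + 2 = -1/3.
So LHS = -1/3.
∫_0^1 v(x) φ(x) dx = ∫_0^1 (2*x^2 - 2*x) dx. Term by term:
  ∫_0^1 2*x^2 dx = 2/3;  ∫_0^1 -2*x dx = -1.
Sum: 2/3 − 1 = -1/3.
So RHS = -∫_0^1 v(x) φ(x) dx = 1/3.
LHS − RHS = -2/3 ≠ 0, so the identity fails.
(For a valid weak derivative the identity must hold for EVERY test function, in particular this one. The failure shows v is NOT the weak derivative of u.)
Correct weak derivative would be u'(x) = 2.


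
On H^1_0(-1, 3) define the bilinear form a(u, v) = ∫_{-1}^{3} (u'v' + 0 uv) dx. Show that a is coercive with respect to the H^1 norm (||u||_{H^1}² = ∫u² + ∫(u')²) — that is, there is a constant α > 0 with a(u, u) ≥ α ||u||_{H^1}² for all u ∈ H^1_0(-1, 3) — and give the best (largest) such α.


α = π^2/(π^2 + 16)

Coercivity of a(·,·) on H^1_0(-1, 3) means a(u, u) ≥ α ||u||_{H^1}² for every u ∈ H^1_0.
The interval has length L = 4, and Poincaré/coercivity depend only on L. Here a(u, u) = ∫(u')² + (0)·∫u².
Here c = 0, so a(u,u) = ∫(u')² alone. The condition a(u,u) ≥ α||u||_{H^1}² reads (1−α)∫(u')² ≥ (α−c)∫u². Any admissible α is ≤ 1 (rapidly oscillating u have ∫u²/∫(u')² → 0), and α = 1 would force 0 ≥ (1−c)∫u², impossible since c < 1; so 1−α > 0. By the sharp Poincaré inequality on H^1_0 of an interval of length L, ∫(u')² ≥ (π/L)²∫u² with equality for the first sine mode sin(π(x−x₀)/L) (x₀ the left endpoint), so the inequality holds for all u iff (1−α)(π/L)² ≥ α − c, i.e. α ≤ ((π/L)² + c)/((π/L)² + 1) = (1 + c(L/π)²)/(1 + (L/π)²). (Direct route, valid since c ≤ 0: Poincaré gives c∫u² ≥ c(L/π)²∫(u')², so a(u,u) ≥ (1 + c(L/π)²)∫(u')², while ||u||_{H^1}² ≤ (1 + (L/π)²)∫(u')²; dividing yields the same α.) With (π/L)² = π^2/16 and c = 0, the largest admissible constant is α = ((π/L)² + c)/((π/L)² + 1).
Simplifying, α = π^2/(π^2 + 16).


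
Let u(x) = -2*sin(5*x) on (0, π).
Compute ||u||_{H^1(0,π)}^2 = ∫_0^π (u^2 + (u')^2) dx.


||u||_{H^1(0,π)}^2 = 52*π

u'(x) = -10*cos(5*x).
Expand u² and (u')² and integrate term by term on (0, π), using: for integers n ≥ 1, ∫_0^π sin²(nx) dx = ∫_0^π cos²(nx) dx = π/2; for n ≠ n', ∫_0^π sin(nx)sin(n'x) dx = ∫_0^π cos(nx)cos(n'x) dx = 0; and by product-to-sum, ∫_0^π sin(nx)cos(n'x) dx = ½∫_0^π [sin((n+n')x) + sin((n−n')x)] dx, which is 0 when n+n' is even and 2n/(n²−n'²) when n+n' is odd (it need not vanish on (0, π)).
  u² squared terms: (-2)²·∫sin(5x)² dx = 4·π/2 = 2*π.
  So ∫_0^π u² dx = 2*π.
  (u')² squared terms: (-10)²·∫cos(5x)² dx = 100·π/2 = 50*π.
  So ∫_0^π (u')² dx = 50*π.
||u||_{H^1}^2 = (2*π) + (50*π) = 52*π.


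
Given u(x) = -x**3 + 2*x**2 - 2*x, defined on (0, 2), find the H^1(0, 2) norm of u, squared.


||u||_{H^1}^2 = 1864/105

The H^1 norm (squared) on an interval (0, L) is
  ||u||_{H^1}^2 = ∫_0^L u(x)^2 dx + ∫_0^L u'(x)^2 dx.
Compute u'(x) = -3*x**2 + 4*x - 2.
Then u(x)^2 = x**6 - 4*x**5 + 8*x**4 - 8*x**3 + 4*x**2 and u'(x)^2 = 9*x**4 - 24*x**3 + 28*x**2 - 16*x + 4.
Integrate each monomial from 0 to 2 using ∫_0^2 c·x^n dx = c·2^(n+1)/(n+1):
  ∫_0^2 u(x)^2 dx = ∫_0^2 (x^6 - 4*x^5 + 8*x^4 - 8*x^3 + 4*x^2) dx. Term by term:
    ∫_0^2 x^6 dx = 128/7;  ∫_0^2 -4*x^5 dx = -128/3;  ∫_0^2 8*x^4 dx = 256/5;
    ∫_0^2 -8*x^3 dx = -32;  ∫_0^2 4*x^2 dx = 32/3.
  Sum: 128/7 − 128/3 + 256/5 − 32 + 32/3 = 192/35.
  ∫_0^2 u'(x)^2 dx = ∫_0^2 (9*x^4 - 24*x^3 + 28*x^2 - 16*x + 4) dx. Term by term:
    ∫_0^2 9*x^4 dx = 288/5;  ∫_0^2 -24*x^3 dx = -96;  ∫_0^2 28*x^2 dx = 224/3;
    ∫_0^2 -16*x dx = -32;  ∫_0^2 4 dx = 8.
  Sum: 288/5 − 96 + 224/3 − 32 + 8 = 184/15.
Adding: ||u||_{H^1}^2 = 192/35 + 184/15 = 1864/105.


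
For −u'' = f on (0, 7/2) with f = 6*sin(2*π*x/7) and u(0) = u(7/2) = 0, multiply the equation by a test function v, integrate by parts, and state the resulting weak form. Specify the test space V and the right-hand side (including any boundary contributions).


V = H^1_0(0, 7/2) (so v(0) = v(7/2) = 0); weak form: ∫_0^7/2 u'v' dx = ∫_0^7/2 (6*sin(2*π*x/7)) v dx for all v ∈ V.

Multiply both sides by a test function v and integrate from 0 to 7/2:
  ∫_0^7/2 −u''(x) v(x) dx = ∫_0^7/2 f(x) v(x) dx.
Integrate the LHS by parts once:
  ∫_0^7/2 −u'' v dx = −[u'(x) v(x)]_0^7/2 + ∫_0^7/2 u'(x) v'(x) dx.
Thus ∫_0^7/2 u'(x) v'(x) dx = ∫_0^7/2 f(x) v(x) dx + [u'(x) v(x)]_0^7/2.
Choose V so that boundary terms are either known or forced to vanish.
u is Dirichlet: u(0) = u(7/2) = 0. Let V = H^1_0(0, 7/2); then v(0) = v(7/2) = 0, and [u' v]_0^7/2 = 0.
Weak formulation: find u (satisfying any essential BC) such that ∫_0^7/2 u'(x) v'(x) dx = ∫_0^7/2 f v dx for all v ∈ V.
Substituting f(x) = 6*sin(2*π*x/7), the right-hand side is ∫_0^7/2 (6*sin(2*π*x/7)) v dx.


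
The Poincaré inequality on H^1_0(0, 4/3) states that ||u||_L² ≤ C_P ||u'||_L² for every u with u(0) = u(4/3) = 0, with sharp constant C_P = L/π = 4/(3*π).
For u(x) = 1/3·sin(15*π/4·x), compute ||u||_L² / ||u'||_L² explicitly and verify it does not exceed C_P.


||u||_L² / ||u'||_L² = 4/(15*π) < C_P = 4/(3*π).

u(x) = 1/3·sin(15*π/4·x), so u'(x) = 5*π*cos(15*π*x/4)/4.
Writing u(x) = A·sin(kπx/L) with A = 1/3 and k = 5, use ∫_0^L sin²(kπx/L) dx = L/2 and ∫_0^L cos²(kπx/L) dx = L/2.
u² = 1/9·sin²(15*π/4·x) and (u')² = 25*π^2/16·cos²(15*π/4·x), and each of sin², cos² integrates to L/2 = 2/3 over (0, 4/3).
∫_0^4/3 u² dx = 2/27, so ||u||_L² = sqrt(6)/9.
∫_0^4/3 (u')² dx = 25*π^2/24, so ||u'||_L² = 5*sqrt(6)*π/12.
Ratio ||u||_L² / ||u'||_L² = 4/(15*π).
Sharp Poincaré constant on H^1_0(0, 4/3) is C_P = L/π = 4/(3*π), achieved by sin(3*π/4·x).
This is the k = 5 harmonic; the ratio L/(kπ) is strictly less than C_P = L/π, consistent with the sharp inequality ||u||_L² ≤ C_P ||u'||_L².


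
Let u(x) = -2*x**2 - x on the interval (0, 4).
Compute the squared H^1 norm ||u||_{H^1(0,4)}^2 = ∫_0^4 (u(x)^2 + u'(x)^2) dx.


||u||_{H^1}^2 = 22588/15

The H^1 norm (squared) on an interval (0, L) is
  ||u||_{H^1}^2 = ∫_0^L u(x)^2 dx + ∫_0^L u'(x)^2 dx.
Compute u'(x) = -4*x - 1.
Then u(x)^2 = 4*x**4 + 4*x**3 + x**2 and u'(x)^2 = 16*x**2 + 8*x + 1.
Integrate each monomial from 0 to 4 using ∫_0^4 c·x^n dx = c·4^(n+1)/(n+1):
  ∫_0^4 u(x)^2 dx = ∫_0^4 (4*x^4 + 4*x^3 + x^2) dx. Term by term:
    ∫_0^4 4*x^4 dx = 4096/5;  ∫_0^4 4*x^3 dx = 256;  ∫_0^4 x^2 dx = 64/3.
  Sum: 4096/5 + 256 + 64/3 = 16448/15.
  ∫_0^4 u'(x)^2 dx = ∫_0^4 (16*x^2 + 8*x + 1) dx. Term by term:
    ∫_0^4 16*x^2 dx = 1024/3;  ∫_0^4 8*x dx = 64;  ∫_0^4 1 dx = 4.
  Sum: 1024/3 + 64 + 4 = 1228/3.
Adding: ||u||_{H^1}^2 = 16448/15 + 1228/3 = 22588/15.


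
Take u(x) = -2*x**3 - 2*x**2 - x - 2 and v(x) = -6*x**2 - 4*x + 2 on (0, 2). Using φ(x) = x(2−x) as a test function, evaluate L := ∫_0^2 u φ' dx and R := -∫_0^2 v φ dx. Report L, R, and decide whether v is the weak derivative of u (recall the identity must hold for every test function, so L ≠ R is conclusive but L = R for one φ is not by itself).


LHS = 244/15, RHS = 184/15. No, v is not the weak derivative of u.

u(x) = -2*x**3 - 2*x**2 - x - 2, classical derivative u'(x) = -6*x**2 - 4*x - 1.
φ(x) = x(2−x), so φ'(x) = 2 - 2*x.
Note φ(0) = φ(2) = 0, so the boundary term u·φ vanishes.
LHS = ∫_0^2 u(x) φ'(x) dx = ∫_0^2 (4*x^4 - 2*x^2 + 2*x - 4) dx. Term by term:
  ∫_0^2 4*x^4 dx = 128/5;  ∫_0^2 -2*x^2 dx = -16/3;  ∫_0^2 2*x dx = 4;
  ∫_0^2 -4 dx = -8.
Sum: 128/5 − 16/3 + 4 − 8 = 244/15.
So LHS = 244/15.
∫_0^2 v(x) φ(x) dx = ∫_0^2 (6*x^4 - 8*x^3 - 10*x^2 + 4*x) dx. Term by term:
  ∫_0^2 6*x^4 dx = 192/5;  ∫_0^2 -8*x^3 dx = -32;  ∫_0^2 -10*x^2 dx = -80/3;
  ∫_0^2 4*x dx = 8.
Sum: 192/5 − 32 − 80/3 + 8 = -184/15.
So RHS = -∫_0^2 v(x) φ(x) dx = 184/15.
LHS − RHS = 4 ≠ 0, so the identity fails.
(For a valid weak derivative the identity must hold for EVERY test function, in particular this one. The failure shows v is NOT the weak derivative of u.)
Correct weak derivative would be u'(x) = -6*x**2 - 4*x - 1.


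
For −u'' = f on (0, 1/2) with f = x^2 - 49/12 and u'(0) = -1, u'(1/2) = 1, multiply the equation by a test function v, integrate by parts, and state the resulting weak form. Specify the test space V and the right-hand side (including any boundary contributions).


V = H^1(0, 1/2) (v unrestricted at boundary; u is determined up to an additive constant); weak form: ∫_0^1/2 u'v' dx = ∫_0^1/2 (x^2 - 49/12) v dx + v(1/2) + v(0) for all v ∈ V.

Multiply both sides by a test function v and integrate from 0 to 1/2:
  ∫_0^1/2 −u''(x) v(x) dx = ∫_0^1/2 f(x) v(x) dx.
Integrate the LHS by parts once:
  ∫_0^1/2 −u'' v dx = −[u'(x) v(x)]_0^1/2 + ∫_0^1/2 u'(x) v'(x) dx.
Thus ∫_0^1/2 u'(x) v'(x) dx = ∫_0^1/2 f(x) v(x) dx + [u'(x) v(x)]_0^1/2.
Choose V so that boundary terms are either known or forced to vanish.
u has inhomogeneous Neumann u'(0) = -1, u'(1/2) = 1. [u' v]_0^1/2 = (1)·v(1/2) − (-1)·v(0) = v(1/2) + v(0). Take V = H^1(0, 1/2); boundary term becomes part of RHS.
Weak formulation: find u (satisfying any essential BC) such that ∫_0^1/2 u'(x) v'(x) dx = ∫_0^1/2 f v dx + v(1/2) + v(0) for all v ∈ V (Neumann data are natural BCs: they enter the RHS as boundary terms).
Substituting f(x) = x^2 - 49/12, the right-hand side is ∫_0^1/2 (x^2 - 49/12) v dx + v(1/2) + v(0).
Compatibility check (pure Neumann): taking v ≡ 1 ∈ V gives 0 = ∫_0^1/2 f dx + (1) − (-1), i.e. ∫_0^1/2 f dx must equal u'(0) − u'(1/2) = -2. Indeed ∫_0^1/2 (x^2 - 49/12) dx = -2, so the data are compatible. The solution is then unique only up to an additive constant (fix it e.g. by requiring ∫_0^1/2 u dx = 0).
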